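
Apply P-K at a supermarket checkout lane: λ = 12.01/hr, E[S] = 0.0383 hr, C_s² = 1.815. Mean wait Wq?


ρ = λ·E[S] = 12.01·0.0383 = 0.4600
E[S²] = E[S]²(1+C_s²) = 0.0383²·(1+1.815) = 0.004129
Wq = λ·E[S²]/(2(1−ρ)) = 12.01·0.004129/(2·0.5400) = 0.04592 hr

Final: 0.04592 hr


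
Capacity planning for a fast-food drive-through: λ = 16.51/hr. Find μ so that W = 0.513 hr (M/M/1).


W = 1/(μ−λ) ⇒ μ − λ = 1/W = 1/0.513 = 1.9493
μ = λ + 1/W = 16.51 + 1.9493 = 18.4593 per hr

Final: 18.4593 /hr


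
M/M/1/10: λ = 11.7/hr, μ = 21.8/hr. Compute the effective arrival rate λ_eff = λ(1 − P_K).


ρ = 0.5367; P_K = (1−ρ)ρ^10/(1−ρ^11) = 0.0009196
λ_eff = λ(1 − P_K) = 11.7·(1 − 0.0009196) = 11.7·0.999080 = 11.6892 /hr

Final: 11.6892 /hr


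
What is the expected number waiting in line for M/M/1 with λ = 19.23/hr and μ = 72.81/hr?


ρ = 19.23/72.81 = 0.2641
Lq = ρ²/(1−ρ) = 0.06976/0.7359 = 0.09479

Final: 0.09479


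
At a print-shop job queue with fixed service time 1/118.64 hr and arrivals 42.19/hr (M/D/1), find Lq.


ρ = 42.19/118.64 = 0.3556
M/D/1: Lq = ρ²/(2(1−ρ)) = 0.1265/(2·0.6444) = 0.09813

Final: 0.09813


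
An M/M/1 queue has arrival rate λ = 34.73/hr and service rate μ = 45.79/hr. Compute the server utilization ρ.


ρ = λ/μ = 34.73/45.79 = 0.7585

Final: 0.7585


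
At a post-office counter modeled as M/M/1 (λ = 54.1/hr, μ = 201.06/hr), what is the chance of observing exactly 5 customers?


ρ = 54.1/201.06 = 0.2691
P_n = (1−ρ)·ρ^n = (1 − 0.2691)·0.2691^5 = 0.7309·0.001410 = 0.001031

Final: 0.001031


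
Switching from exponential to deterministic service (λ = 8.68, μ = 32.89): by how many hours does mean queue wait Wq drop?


ρ = 8.68/32.89 = 0.2639
Wq(M/M/1) = ρ/(μ−λ) = 0.2639/24.21 = 0.01090 hr
Wq(M/D/1) = ρ/(2(μ−λ)) = 0.005450 hr
Savings = 0.01090 − 0.005450 = 0.005450 hr

Final: 0.005450 hr


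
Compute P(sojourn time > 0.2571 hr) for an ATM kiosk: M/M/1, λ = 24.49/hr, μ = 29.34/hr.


W ~ Exponential(μ−λ) for M/M/1.
μ − λ = 29.34 − 24.49 = 4.8500
P(W > t) = e^{−(μ−λ)t} = e^{−1.2469} = 0.287384

Final: 0.287384


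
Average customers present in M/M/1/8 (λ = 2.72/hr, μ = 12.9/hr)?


ρ = 2.72/12.9 = 0.2109
L = ρ[1 − (K+1)ρ^K + Kρ^(K+1)] / [(1−ρ)(1−ρ^(K+1))]
Numerator: 0.2109·(1 − 9·0.000003907 + 8·0.0000008238) = 0.210847
Denominator: (0.7891)·(0.999999) = 0.789147
L = 0.210847/0.789147 = 0.2672

Final: 0.2672


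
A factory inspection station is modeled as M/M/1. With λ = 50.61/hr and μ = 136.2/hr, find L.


ρ = λ/μ = 50.61/136.2 = 0.3716
L = ρ/(1−ρ) = 0.3716/(1 − 0.3716) = 0.3716/0.6284 = 0.5913

Final: 0.5913


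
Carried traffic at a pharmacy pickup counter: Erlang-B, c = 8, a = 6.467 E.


B(8,6.467) = 0.148215 (Erlang-B)
Carried load = a(1 − B) = 6.467·(1 − 0.148215) = 6.467·0.851785 = 5.5085 E

Final: 5.5085 Erlangs


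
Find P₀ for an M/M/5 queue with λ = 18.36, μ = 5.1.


a = λ/μ = 18.36/5.1 = 3.6000; ρ = a/c = 0.7200
Σ_{k=0}^{4} a^k/k! (terms k=0..4) = 1.00000 + 3.60000 + 6.48000 + 7.77600 + 6.99840 = 25.85440
Tail: a^5/(5!(1−ρ)) = 604.66176/(120·0.2800) = 17.99589
P₀ = 1/(25.85440 + 17.99589) = 1/43.85029 = 0.022805

Final: 0.022805


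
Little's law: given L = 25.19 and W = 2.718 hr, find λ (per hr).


λ = L/W = 25.19/2.718 = 9.2678 /hr

Final: 9.2678 /hr


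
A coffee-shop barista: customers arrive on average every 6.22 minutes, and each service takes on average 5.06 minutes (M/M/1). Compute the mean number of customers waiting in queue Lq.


λ = 60/6.22 = 9.6463 /hr
μ = 60/5.06 = 11.8577 /hr
ρ = λ/μ = 9.6463/11.8577 = 0.8135
Lq = ρ²/(1−ρ) = 0.6618/0.1865 = 3.5486

Final: 3.5486


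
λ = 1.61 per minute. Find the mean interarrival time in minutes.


Mean interarrival time = 1/λ = 1/1.61 minute = 0.62112 minute
In minutes: 0.62112 × 1 = 0.6211 min

Final: 0.6211 min


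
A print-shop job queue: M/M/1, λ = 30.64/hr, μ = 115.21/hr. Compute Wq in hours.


ρ = 30.64/115.21 = 0.2659
Wq = ρ/(μ−λ) = 0.2659/(115.21 − 30.64) = 0.2659/84.57 = 0.003145 hr

Final: 0.003145 hr


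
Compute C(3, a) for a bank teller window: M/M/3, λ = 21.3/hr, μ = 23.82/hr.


a = λ/μ = 0.8942; ρ = a/3 = 0.2981
P₀ = 0.405880 (from M/M/c formula)
C(c,a) = [a^c/(c!(1−ρ))]·P₀ = [0.71501/(6·0.7019)]·0.405880
= 0.16977·0.405880 = 0.068907

Final: 0.068907


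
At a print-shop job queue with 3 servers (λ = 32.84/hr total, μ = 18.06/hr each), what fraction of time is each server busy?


ρ = λ/(cμ) = 32.84/(3·18.06) = 32.84/54.18 = 0.6061

Final: 0.6061


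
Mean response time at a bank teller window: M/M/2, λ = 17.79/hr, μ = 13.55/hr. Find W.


a = 1.3129; ρ = 0.6565; P₀ = 0.207396
Lq = P₀·a^c·ρ/(c!(1−ρ)²) = 0.99424
Wq = Lq/λ = 0.99424/17.79 = 0.05589 hr
W = Wq + 1/μ = 0.05589 + 0.07380 = 0.12969 hr

Final: 0.12969 hr


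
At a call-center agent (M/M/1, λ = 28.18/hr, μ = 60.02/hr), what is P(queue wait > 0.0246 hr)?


ρ = 28.18/60.02 = 0.4695
P(Wq > t) = ρ·e^{−(μ−λ)t} = 0.4695·e^{−0.7833}
= 0.4695·0.456912 = 0.214525

Final: 0.214525


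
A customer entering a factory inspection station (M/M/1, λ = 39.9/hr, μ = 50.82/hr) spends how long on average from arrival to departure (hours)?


W = 1/(μ−λ) = 1/(50.82 − 39.9) = 1/10.92 = 0.09158 hr

Final: 0.09158 hr


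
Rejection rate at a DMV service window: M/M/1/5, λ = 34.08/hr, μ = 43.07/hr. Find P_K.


ρ = λ/μ = 34.08/43.07 = 0.7913
P_K = (1−ρ)ρ^K/(1−ρ^(K+1)) = (0.2087·0.310187)/(1 − 0.245442)
= 0.064745/0.754558 = 0.085806

Final: 0.085806


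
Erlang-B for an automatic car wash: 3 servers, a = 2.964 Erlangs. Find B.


B(c,a) = (a^c/c!) / Σ_{k=0}^{c} a^k/k!
a^3/3! = 4.339936
Σ terms (k=0..3): 1.00000 + 2.96400 + 4.39265 + 4.33994 = 12.696584
B = 4.339936/12.696584 = 0.341819

Final: 0.341819


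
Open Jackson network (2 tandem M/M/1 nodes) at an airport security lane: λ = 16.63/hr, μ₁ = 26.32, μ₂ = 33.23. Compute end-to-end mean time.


Each node sees arrival rate λ = 16.63/hr (tandem ⇒ throughput preserved).
W₁ = 1/(μ₁−λ) = 1/(26.32−16.63) = 0.10320 hr
W₂ = 1/(μ₂−λ) = 1/(33.23−16.63) = 0.06024 hr
W_total = W₁ + W₂ = 0.10320 + 0.06024 = 0.16344 hr

Final: 0.16344 hr


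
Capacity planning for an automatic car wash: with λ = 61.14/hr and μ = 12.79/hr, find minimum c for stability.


Stability requires cμ > λ ⇔ c > λ/μ.
λ/μ = 61.14/12.79 = 4.7803
Minimum integer c = ⌊4.7803⌋ + 1 = 5
Check: 5·12.79 = 63.95 > 61.14, while 4·12.79 = 51.16 ≤ 61.14

Final: 5 servers


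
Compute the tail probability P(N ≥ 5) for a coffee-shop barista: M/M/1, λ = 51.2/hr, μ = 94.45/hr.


ρ = 51.2/94.45 = 0.5421
P(N ≥ n) = ρ^n = 0.5421^5 = 0.046810

Final: 0.046810


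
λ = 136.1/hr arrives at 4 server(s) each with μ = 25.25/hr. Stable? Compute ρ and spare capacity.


Total capacity cμ = 4·25.25 = 101.00/hr
ρ = λ/(cμ) = 136.1/101.00 = 1.3475
Stable ⇔ ρ < 1: NO
Spare capacity = cμ − λ = 101.00 − 136.1 = -35.10/hr

Final: ρ = 1.3475; unstable; margin = -35.10/hr


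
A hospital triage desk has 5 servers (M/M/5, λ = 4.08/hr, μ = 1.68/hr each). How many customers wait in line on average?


a = λ/μ = 2.4286; ρ = a/5 = 0.4857
P₀ = 0.086332
Lq = P₀·a^c·ρ / (c!·(1−ρ)²) = 0.086332·84.48010·0.4857/(120·0.26449)
= 0.11161

Final: 0.11161


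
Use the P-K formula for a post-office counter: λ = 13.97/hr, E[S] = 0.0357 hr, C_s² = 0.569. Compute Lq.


ρ = λ·E[S] = 13.97·0.0357 = 0.4987
Lq = ρ²(1+C_s²)/(2(1−ρ)) = 0.2487·(1+0.569)/(2·0.5013)
= 0.2487·1.5690/1.0025 = 0.38927

Final: 0.38927


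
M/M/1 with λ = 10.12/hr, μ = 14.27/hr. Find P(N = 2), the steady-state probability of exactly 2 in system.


ρ = 10.12/14.27 = 0.7092
P_n = (1−ρ)·ρ^n = (1 − 0.7092)·0.7092^2 = 0.2908·0.502936 = 0.146264

Final: 0.146264


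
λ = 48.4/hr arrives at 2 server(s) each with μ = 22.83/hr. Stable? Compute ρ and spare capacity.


Total capacity cμ = 2·22.83 = 45.66/hr
ρ = λ/(cμ) = 48.4/45.66 = 1.0600
Stable ⇔ ρ < 1: NO
Spare capacity = cμ − λ = 45.66 − 48.4 = -2.74/hr

Final: ρ = 1.0600; unstable; margin = -2.74/hr


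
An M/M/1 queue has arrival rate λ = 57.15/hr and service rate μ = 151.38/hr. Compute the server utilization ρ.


ρ = λ/μ = 57.15/151.38 = 0.3775

Final: 0.3775


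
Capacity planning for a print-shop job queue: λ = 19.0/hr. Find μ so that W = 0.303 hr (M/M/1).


W = 1/(μ−λ) ⇒ μ − λ = 1/W = 1/0.303 = 3.3003
μ = λ + 1/W = 19.0 + 3.3003 = 22.3003 per hr

Final: 22.3003 /hr


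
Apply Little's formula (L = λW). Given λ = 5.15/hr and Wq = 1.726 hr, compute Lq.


Lq = λWq = 5.15·1.726 = 8.8889

Final: 8.8889


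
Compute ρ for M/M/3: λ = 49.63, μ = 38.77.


ρ = λ/(cμ) = 49.63/(3·38.77) = 49.63/116.31 = 0.4267

Final: 0.4267


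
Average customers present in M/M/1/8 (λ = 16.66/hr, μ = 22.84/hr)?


ρ = 16.66/22.84 = 0.7294
L = ρ[1 − (K+1)ρ^K + Kρ^(K+1)] / [(1−ρ)(1−ρ^(K+1))]
Numerator: 0.7294·(1 − 9·0.080137 + 8·0.058453) = 0.544439
Denominator: (0.2706)·(0.941547) = 0.254762
L = 0.544439/0.254762 = 2.1371

Final: 2.1371


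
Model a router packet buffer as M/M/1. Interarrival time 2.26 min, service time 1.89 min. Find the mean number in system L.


λ = 60/2.26 = 26.5487 /hr
μ = 60/1.89 = 31.7460 /hr
ρ = λ/μ = 26.5487/31.7460 = 0.8363
L = ρ/(1−ρ) = 0.8363/0.1637 = 5.1081

Final: 5.1081


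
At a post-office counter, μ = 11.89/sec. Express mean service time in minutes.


Mean service time = 1/μ = 1/11.89 second = 0.08410 second
In minutes: 0.08410 × 0.0166667 = 0.001402 min

Final: 0.001402 min


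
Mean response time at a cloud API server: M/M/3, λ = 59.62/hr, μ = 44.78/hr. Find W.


a = 1.3314; ρ = 0.4438; P₀ = 0.254783
Lq = P₀·a^c·ρ/(c!(1−ρ)²) = 0.14377
Wq = Lq/λ = 0.14377/59.62 = 0.002411 hr
W = Wq + 1/μ = 0.002411 + 0.02233 = 0.02474 hr

Final: 0.02474 hr


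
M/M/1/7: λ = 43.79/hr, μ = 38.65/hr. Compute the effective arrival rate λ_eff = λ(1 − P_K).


ρ = 1.1330; P_K = (1−ρ)ρ^7/(1−ρ^8) = 0.185812
λ_eff = λ(1 − P_K) = 43.79·(1 − 0.185812) = 43.79·0.814188 = 35.6533 /hr

Final: 35.6533 /hr


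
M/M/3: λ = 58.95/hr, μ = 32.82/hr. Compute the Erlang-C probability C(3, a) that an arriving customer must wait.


a = λ/μ = 1.7962; ρ = a/3 = 0.5987
P₀ = 0.146713 (from M/M/c formula)
C(c,a) = [a^c/(c!(1−ρ))]·P₀ = [5.79476/(6·0.4013)]·0.146713
= 2.40678·0.146713 = 0.353106

Final: 0.353106


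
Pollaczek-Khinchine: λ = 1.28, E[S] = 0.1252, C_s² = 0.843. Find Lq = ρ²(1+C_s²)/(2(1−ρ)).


ρ = λ·E[S] = 1.28·0.1252 = 0.1603
Lq = ρ²(1+C_s²)/(2(1−ρ)) = 0.02568·(1+0.843)/(2·0.8397)
= 0.02568·1.8430/1.6795 = 0.02818

Final: 0.02818


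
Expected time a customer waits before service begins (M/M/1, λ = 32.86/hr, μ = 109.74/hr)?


ρ = 32.86/109.74 = 0.2994
Wq = ρ/(μ−λ) = 0.2994/(109.74 − 32.86) = 0.2994/76.88 = 0.003895 hr

Final: 0.003895 hr


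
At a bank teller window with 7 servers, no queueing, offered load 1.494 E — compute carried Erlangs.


B(7,1.494) = 0.0007400 (Erlang-B)
Carried load = a(1 − B) = 1.494·(1 − 0.0007400) = 1.494·0.999260 = 1.4929 E

Final: 1.4929 Erlangs


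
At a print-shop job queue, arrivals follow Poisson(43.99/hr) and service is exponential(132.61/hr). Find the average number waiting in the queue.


ρ = 43.99/132.61 = 0.3317
Lq = ρ²/(1−ρ) = 0.1100/0.6683 = 0.1647

Final: 0.1647


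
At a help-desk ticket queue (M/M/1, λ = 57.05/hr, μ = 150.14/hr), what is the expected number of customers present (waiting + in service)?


ρ = λ/μ = 57.05/150.14 = 0.3800
L = ρ/(1−ρ) = 0.3800/(1 − 0.3800) = 0.3800/0.6200 = 0.6128

Final: 0.6128


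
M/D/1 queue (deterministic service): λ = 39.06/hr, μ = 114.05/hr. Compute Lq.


ρ = 39.06/114.05 = 0.3425
M/D/1: Lq = ρ²/(2(1−ρ)) = 0.1173/(2·0.6575) = 0.08919

Final: 0.08919


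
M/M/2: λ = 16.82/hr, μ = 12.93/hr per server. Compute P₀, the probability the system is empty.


a = λ/μ = 16.82/12.93 = 1.3009; ρ = a/c = 0.6504
Σ_{k=0}^{1} a^k/k! (terms k=0..1) = 1.00000 + 1.30085 = 2.30085
Tail: a^2/(2!(1−ρ)) = 1.69221/(2·0.3496) = 2.42039
P₀ = 1/(2.30085 + 2.42039) = 1/4.72124 = 0.211809

Final: 0.211809


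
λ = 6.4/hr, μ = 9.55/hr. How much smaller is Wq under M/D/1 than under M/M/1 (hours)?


ρ = 6.4/9.55 = 0.6702
Wq(M/M/1) = ρ/(μ−λ) = 0.6702/3.15 = 0.21275 hr
Wq(M/D/1) = ρ/(2(μ−λ)) = 0.10637 hr
Savings = 0.21275 − 0.10637 = 0.10637 hr

Final: 0.10637 hr


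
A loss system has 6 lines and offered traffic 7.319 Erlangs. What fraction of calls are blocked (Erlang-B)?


B(c,a) = (a^c/c!) / Σ_{k=0}^{c} a^k/k!
a^6/6! = 213.490221
Σ terms (k=0..6): 1.00000 + 7.31900 + 26.78388 + 65.34374 + 119.56271 + 175.01589 + 213.49022 = 608.515445
B = 213.490221/608.515445 = 0.350838

Final: 0.350838


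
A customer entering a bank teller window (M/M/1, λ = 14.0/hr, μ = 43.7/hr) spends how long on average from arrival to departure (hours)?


W = 1/(μ−λ) = 1/(43.7 − 14.0) = 1/29.70 = 0.03367 hr

Final: 0.03367 hr


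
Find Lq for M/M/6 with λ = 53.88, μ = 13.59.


a = λ/μ = 3.9647; ρ = a/6 = 0.6608
P₀ = 0.017370
Lq = P₀·a^c·ρ / (c!·(1−ρ)²) = 0.017370·3883.72778·0.6608/(720·0.11507)
= 0.53804

Final: 0.53804


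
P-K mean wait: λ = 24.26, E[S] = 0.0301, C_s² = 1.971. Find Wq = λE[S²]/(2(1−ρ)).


ρ = λ·E[S] = 24.26·0.0301 = 0.7302
E[S²] = E[S]²(1+C_s²) = 0.0301²·(1+1.971) = 0.002692
Wq = λ·E[S²]/(2(1−ρ)) = 24.26·0.002692/(2·0.2698) = 0.12103 hr

Final: 0.12103 hr


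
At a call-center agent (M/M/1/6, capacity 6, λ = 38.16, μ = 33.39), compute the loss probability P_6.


ρ = λ/μ = 38.16/33.39 = 1.1429
P_K = (1−ρ)ρ^K/(1−ρ^(K+1)) = (-0.1429·2.228187)/(1 − 2.546500)
= -0.318312/-1.546500 = 0.205828

Final: 0.205828


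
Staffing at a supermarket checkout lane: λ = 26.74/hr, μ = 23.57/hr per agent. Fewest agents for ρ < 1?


Stability requires cμ > λ ⇔ c > λ/μ.
λ/μ = 26.74/23.57 = 1.1345
Minimum integer c = ⌊1.1345⌋ + 1 = 2
Check: 2·23.57 = 47.14 > 26.74, while 1·23.57 = 23.57 ≤ 26.74

Final: 2 servers


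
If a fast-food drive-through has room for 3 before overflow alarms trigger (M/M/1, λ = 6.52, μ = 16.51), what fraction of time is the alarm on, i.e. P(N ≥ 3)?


ρ = 6.52/16.51 = 0.3949
P(N ≥ n) = ρ^n = 0.3949^3 = 0.061589

Final: 0.061589


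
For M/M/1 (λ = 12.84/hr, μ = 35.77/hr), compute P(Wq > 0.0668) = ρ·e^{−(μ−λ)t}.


ρ = 12.84/35.77 = 0.3590
P(Wq > t) = ρ·e^{−(μ−λ)t} = 0.3590·e^{−1.5317}
= 0.3590·0.216163 = 0.077594

Final: 0.077594


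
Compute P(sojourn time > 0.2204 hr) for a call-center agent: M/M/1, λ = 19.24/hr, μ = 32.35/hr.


W ~ Exponential(μ−λ) for M/M/1.
μ − λ = 32.35 − 19.24 = 13.1100
P(W > t) = e^{−(μ−λ)t} = e^{−2.8894} = 0.055607

Final: 0.055607


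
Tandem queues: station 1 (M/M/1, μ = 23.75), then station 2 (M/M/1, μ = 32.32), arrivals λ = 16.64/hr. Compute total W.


Each node sees arrival rate λ = 16.64/hr (tandem ⇒ throughput preserved).
W₁ = 1/(μ₁−λ) = 1/(23.75−16.64) = 0.14065 hr
W₂ = 1/(μ₂−λ) = 1/(32.32−16.64) = 0.06378 hr
W_total = W₁ + W₂ = 0.14065 + 0.06378 = 0.20442 hr

Final: 0.20442 hr


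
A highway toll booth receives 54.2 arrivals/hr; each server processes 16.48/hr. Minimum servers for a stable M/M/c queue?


Stability requires cμ > λ ⇔ c > λ/μ.
λ/μ = 54.2/16.48 = 3.2888
Minimum integer c = ⌊3.2888⌋ + 1 = 4
Check: 4·16.48 = 65.92 > 54.2, while 3·16.48 = 49.44 ≤ 54.2

Final: 4 servers


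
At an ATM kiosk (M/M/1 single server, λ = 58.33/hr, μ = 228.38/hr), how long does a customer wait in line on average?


ρ = 58.33/228.38 = 0.2554
Wq = ρ/(μ−λ) = 0.2554/(228.38 − 58.33) = 0.2554/170.05 = 0.001502 hr

Final: 0.001502 hr


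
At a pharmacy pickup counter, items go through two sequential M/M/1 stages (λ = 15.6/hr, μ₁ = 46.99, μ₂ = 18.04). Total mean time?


Each node sees arrival rate λ = 15.6/hr (tandem ⇒ throughput preserved).
W₁ = 1/(μ₁−λ) = 1/(46.99−15.6) = 0.03186 hr
W₂ = 1/(μ₂−λ) = 1/(18.04−15.6) = 0.40984 hr
W_total = W₁ + W₂ = 0.03186 + 0.40984 = 0.44169 hr

Final: 0.44169 hr


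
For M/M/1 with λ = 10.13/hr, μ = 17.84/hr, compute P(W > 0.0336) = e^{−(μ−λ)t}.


W ~ Exponential(μ−λ) for M/M/1.
μ − λ = 17.84 − 10.13 = 7.7100
P(W > t) = e^{−(μ−λ)t} = e^{−0.2591} = 0.771780

Final: 0.771780


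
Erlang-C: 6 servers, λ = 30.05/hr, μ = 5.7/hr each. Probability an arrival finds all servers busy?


a = λ/μ = 5.2719; ρ = a/6 = 0.8787
P₀ = 0.002805 (from M/M/c formula)
C(c,a) = [a^c/(c!(1−ρ))]·P₀ = [21469.29206/(720·0.1213)]·0.002805
= 245.73286·0.002805 = 0.689400

Final: 0.689400


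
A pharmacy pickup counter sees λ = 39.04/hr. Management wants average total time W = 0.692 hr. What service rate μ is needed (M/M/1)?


W = 1/(μ−λ) ⇒ μ − λ = 1/W = 1/0.692 = 1.4451
μ = λ + 1/W = 39.04 + 1.4451 = 40.4851 per hr

Final: 40.4851 /hr


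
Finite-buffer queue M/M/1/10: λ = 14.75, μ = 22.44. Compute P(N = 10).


ρ = λ/μ = 14.75/22.44 = 0.6573
P_K = (1−ρ)ρ^K/(1−ρ^(K+1)) = (0.3427·0.015055)/(1 − 0.009896)
= 0.005159/0.990104 = 0.005211

Final: 0.005211


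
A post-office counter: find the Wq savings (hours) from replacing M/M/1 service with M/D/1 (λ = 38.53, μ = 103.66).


ρ = 38.53/103.66 = 0.3717
Wq(M/M/1) = ρ/(μ−λ) = 0.3717/65.13 = 0.005707 hr
Wq(M/D/1) = ρ/(2(μ−λ)) = 0.002853 hr
Savings = 0.005707 − 0.002853 = 0.002853 hr

Final: 0.002853 hr


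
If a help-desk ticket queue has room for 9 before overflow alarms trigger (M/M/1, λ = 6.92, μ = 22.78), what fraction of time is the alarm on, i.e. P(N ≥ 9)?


ρ = 6.92/22.78 = 0.3038
P(N ≥ n) = ρ^n = 0.3038^9 = 0.00002203

Final: 0.00002203


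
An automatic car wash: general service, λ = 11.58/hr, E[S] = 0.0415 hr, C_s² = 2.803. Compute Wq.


ρ = λ·E[S] = 11.58·0.0415 = 0.4806
E[S²] = E[S]²(1+C_s²) = 0.0415²·(1+2.803) = 0.006550
Wq = λ·E[S²]/(2(1−ρ)) = 11.58·0.006550/(2·0.5194) = 0.07301 hr

Final: 0.07301 hr


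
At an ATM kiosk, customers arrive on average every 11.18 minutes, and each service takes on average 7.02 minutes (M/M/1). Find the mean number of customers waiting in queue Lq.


λ = 60/11.18 = 5.3667 /hr
μ = 60/7.02 = 8.5470 /hr
ρ = λ/μ = 5.3667/8.5470 = 0.6279
Lq = ρ²/(1−ρ) = 0.3943/0.3721 = 1.0596

Final: 1.0596


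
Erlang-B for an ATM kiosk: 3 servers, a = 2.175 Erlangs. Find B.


B(c,a) = (a^c/c!) / Σ_{k=0}^{c} a^k/k!
a^3/3! = 1.714852
Σ terms (k=0..3): 1.00000 + 2.17500 + 2.36531 + 1.71485 = 7.255164
B = 1.714852/7.255164 = 0.236363

Final: 0.236363


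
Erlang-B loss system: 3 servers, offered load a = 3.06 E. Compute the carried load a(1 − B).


B(3,3.06) = 0.353285 (Erlang-B)
Carried load = a(1 − B) = 3.06·(1 − 0.353285) = 3.06·0.646715 = 1.9789 E

Final: 1.9789 Erlangs


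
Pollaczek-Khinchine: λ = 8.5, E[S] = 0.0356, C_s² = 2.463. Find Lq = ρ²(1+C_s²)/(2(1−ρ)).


ρ = λ·E[S] = 8.5·0.0356 = 0.3026
Lq = ρ²(1+C_s²)/(2(1−ρ)) = 0.09157·(1+2.463)/(2·0.6974)
= 0.09157·3.4630/1.3948 = 0.22734

Final: 0.22734


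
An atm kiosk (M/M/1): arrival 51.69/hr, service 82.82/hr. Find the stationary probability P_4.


ρ = 51.69/82.82 = 0.6241
P_n = (1−ρ)·ρ^n = (1 − 0.6241)·0.6241^4 = 0.3759·0.151735 = 0.057033

Final: 0.057033


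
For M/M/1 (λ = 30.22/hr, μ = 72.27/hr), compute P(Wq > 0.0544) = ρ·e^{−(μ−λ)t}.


ρ = 30.22/72.27 = 0.4182
P(Wq > t) = ρ·e^{−(μ−λ)t} = 0.4182·e^{−2.2875}
= 0.4182·0.101518 = 0.042450

Final: 0.042450


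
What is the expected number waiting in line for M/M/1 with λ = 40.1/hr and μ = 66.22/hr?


ρ = 40.1/66.22 = 0.6056
Lq = ρ²/(1−ρ) = 0.3667/0.3944 = 0.9297

Final: 0.9297


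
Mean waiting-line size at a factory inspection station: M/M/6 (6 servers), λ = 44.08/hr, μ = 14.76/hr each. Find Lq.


a = λ/μ = 2.9864; ρ = a/6 = 0.4977
P₀ = 0.049650
Lq = P₀·a^c·ρ / (c!·(1−ρ)²) = 0.049650·709.46565·0.4977/(720·0.25226)
= 0.09653

Final: 0.09653


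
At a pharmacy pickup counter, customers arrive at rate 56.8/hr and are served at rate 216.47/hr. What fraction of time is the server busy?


ρ = λ/μ = 56.8/216.47 = 0.2624

Final: 0.2624


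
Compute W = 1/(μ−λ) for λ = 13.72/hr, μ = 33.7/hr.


W = 1/(μ−λ) = 1/(33.7 − 13.72) = 1/19.98 = 0.05005 hr

Final: 0.05005 hr


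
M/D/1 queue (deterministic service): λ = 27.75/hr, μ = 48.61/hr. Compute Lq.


ρ = 27.75/48.61 = 0.5709
M/D/1: Lq = ρ²/(2(1−ρ)) = 0.3259/(2·0.4291) = 0.37971

Final: 0.37971


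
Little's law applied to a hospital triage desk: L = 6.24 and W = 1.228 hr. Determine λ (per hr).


λ = L/W = 6.24/1.228 = 5.0814 /hr

Final: 5.0814 /hr


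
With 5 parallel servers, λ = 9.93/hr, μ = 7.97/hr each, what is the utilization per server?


ρ = λ/(cμ) = 9.93/(5·7.97) = 9.93/39.85 = 0.2492

Final: 0.2492


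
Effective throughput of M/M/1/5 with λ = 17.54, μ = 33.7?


ρ = 0.5205; P_K = (1−ρ)ρ^5/(1−ρ^6) = 0.018687
λ_eff = λ(1 − P_K) = 17.54·(1 − 0.018687) = 17.54·0.981313 = 17.2122 /hr

Final: 17.2122 /hr


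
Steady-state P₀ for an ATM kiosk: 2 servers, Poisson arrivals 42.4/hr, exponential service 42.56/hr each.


a = λ/μ = 42.4/42.56 = 0.9962; ρ = a/c = 0.4981
Σ_{k=0}^{1} a^k/k! (terms k=0..1) = 1.00000 + 0.99624 = 1.99624
Tail: a^2/(2!(1−ρ)) = 0.99250/(2·0.5019) = 0.98878
P₀ = 1/(1.99624 + 0.98878) = 1/2.98502 = 0.335006

Final: 0.335006


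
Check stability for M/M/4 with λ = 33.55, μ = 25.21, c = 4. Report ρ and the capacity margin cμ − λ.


Total capacity cμ = 4·25.21 = 100.84/hr
ρ = λ/(cμ) = 33.55/100.84 = 0.3327
Stable ⇔ ρ < 1: YES
Spare capacity = cμ − λ = 100.84 − 33.55 = 67.29/hr

Final: ρ = 0.3327; stable; margin = 67.29/hr


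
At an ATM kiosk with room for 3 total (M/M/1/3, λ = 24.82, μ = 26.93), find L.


ρ = 24.82/26.93 = 0.9216
L = ρ[1 − (K+1)ρ^K + Kρ^(K+1)] / [(1−ρ)(1−ρ^(K+1))]
Numerator: 0.9216·(1 − 4·0.782882 + 3·0.721542) = 0.030505
Denominator: (0.07835)·(0.278458) = 0.021818
L = 0.030505/0.021818 = 1.3982

Final: 1.3982


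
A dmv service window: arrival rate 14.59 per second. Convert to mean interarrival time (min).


Mean interarrival time = 1/λ = 1/14.59 second = 0.06854 second
In minutes: 0.06854 × 0.0166667 = 0.001142 min

Final: 0.001142 min


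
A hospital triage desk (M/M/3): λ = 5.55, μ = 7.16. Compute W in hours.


a = 0.7751; ρ = 0.2584; P₀ = 0.458668
Lq = P₀·a^c·ρ/(c!(1−ρ)²) = 0.01673
Wq = Lq/λ = 0.01673/5.55 = 0.003014 hr
W = Wq + 1/μ = 0.003014 + 0.13966 = 0.14268 hr

Final: 0.14268 hr


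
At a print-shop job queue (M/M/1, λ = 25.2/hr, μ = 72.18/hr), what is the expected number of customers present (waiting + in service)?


ρ = λ/μ = 25.2/72.18 = 0.3491
L = ρ/(1−ρ) = 0.3491/(1 − 0.3491) = 0.3491/0.6509 = 0.5364

Final: 0.5364


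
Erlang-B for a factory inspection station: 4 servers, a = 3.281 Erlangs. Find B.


B(c,a) = (a^c/c!) / Σ_{k=0}^{c} a^k/k!
a^4/4! = 4.828516
Σ terms (k=0..4): 1.00000 + 3.28100 + 5.38248 + 5.88664 + 4.82852 = 20.378636
B = 4.828516/20.378636 = 0.236940

Final: 0.236940


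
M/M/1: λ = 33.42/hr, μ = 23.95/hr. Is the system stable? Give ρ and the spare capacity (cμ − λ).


Total capacity cμ = 1·23.95 = 23.95/hr
ρ = λ/(cμ) = 33.42/23.95 = 1.3954
Stable ⇔ ρ < 1: NO
Spare capacity = cμ − λ = 23.95 − 33.42 = -9.47/hr

Final: ρ = 1.3954; unstable; margin = -9.47/hr


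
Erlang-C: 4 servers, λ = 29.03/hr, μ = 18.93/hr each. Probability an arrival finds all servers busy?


a = λ/μ = 1.5335; ρ = a/4 = 0.3834
P₀ = 0.213482 (from M/M/c formula)
C(c,a) = [a^c/(c!(1−ρ))]·P₀ = [5.53077/(24·0.6166)]·0.213482
= 0.37373·0.213482 = 0.079785

Final: 0.079785


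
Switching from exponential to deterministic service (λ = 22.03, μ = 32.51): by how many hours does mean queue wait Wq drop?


ρ = 22.03/32.51 = 0.6776
Wq(M/M/1) = ρ/(μ−λ) = 0.6776/10.48 = 0.06466 hr
Wq(M/D/1) = ρ/(2(μ−λ)) = 0.03233 hr
Savings = 0.06466 − 0.03233 = 0.03233 hr

Final: 0.03233 hr


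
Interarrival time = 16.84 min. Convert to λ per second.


λ = 1/(interarrival time) in consistent units.
1 second = 0.0166667 min, so λ = 0.0166667/16.84 = 0.0009897 per second

Final: 0.0009897 /sec


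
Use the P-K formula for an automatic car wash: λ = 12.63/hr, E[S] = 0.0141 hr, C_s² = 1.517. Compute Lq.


ρ = λ·E[S] = 12.63·0.0141 = 0.1781
Lq = ρ²(1+C_s²)/(2(1−ρ)) = 0.03171·(1+1.517)/(2·0.8219)
= 0.03171·2.5170/1.6438 = 0.04856

Final: 0.04856


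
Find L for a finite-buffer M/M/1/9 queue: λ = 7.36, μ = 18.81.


ρ = 7.36/18.81 = 0.3913
L = ρ[1 − (K+1)ρ^K + Kρ^(K+1)] / [(1−ρ)(1−ρ^(K+1))]
Numerator: 0.3913·(1 − 10·0.0002150 + 9·0.00008412) = 0.390736
Denominator: (0.6087)·(0.999916) = 0.608668
L = 0.390736/0.608668 = 0.6420

Final: 0.6420


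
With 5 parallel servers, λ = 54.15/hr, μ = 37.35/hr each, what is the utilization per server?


ρ = λ/(cμ) = 54.15/(5·37.35) = 54.15/186.75 = 0.2900

Final: 0.2900


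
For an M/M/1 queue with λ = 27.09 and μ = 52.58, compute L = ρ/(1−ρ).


ρ = λ/μ = 27.09/52.58 = 0.5152
L = ρ/(1−ρ) = 0.5152/(1 − 0.5152) = 0.5152/0.4848 = 1.0628

Final: 1.0628


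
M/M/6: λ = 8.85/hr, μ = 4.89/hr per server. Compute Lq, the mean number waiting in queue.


a = λ/μ = 1.8098; ρ = a/6 = 0.3016
P₀ = 0.163553
Lq = P₀·a^c·ρ / (c!·(1−ρ)²) = 0.163553·35.14038·0.3016/(720·0.48771)
= 0.004937

Final: 0.004937


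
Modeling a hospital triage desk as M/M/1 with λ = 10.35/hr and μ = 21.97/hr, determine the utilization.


ρ = λ/μ = 10.35/21.97 = 0.4711

Final: 0.4711


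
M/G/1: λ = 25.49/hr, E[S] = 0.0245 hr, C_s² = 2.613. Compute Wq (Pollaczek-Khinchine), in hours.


ρ = λ·E[S] = 25.49·0.0245 = 0.6245
E[S²] = E[S]²(1+C_s²) = 0.0245²·(1+2.613) = 0.002169
Wq = λ·E[S²]/(2(1−ρ)) = 25.49·0.002169/(2·0.3755) = 0.07361 hr

Final: 0.07361 hr


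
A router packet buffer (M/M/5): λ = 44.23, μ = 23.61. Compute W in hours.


a = 1.8734; ρ = 0.3747; P₀ = 0.152800
Lq = P₀·a^c·ρ/(c!(1−ρ)²) = 0.02815
Wq = Lq/λ = 0.02815/44.23 = 0.0006365 hr
W = Wq + 1/μ = 0.0006365 + 0.04235 = 0.04299 hr

Final: 0.04299 hr


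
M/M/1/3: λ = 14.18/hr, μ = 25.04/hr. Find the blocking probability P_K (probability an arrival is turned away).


ρ = λ/μ = 14.18/25.04 = 0.5663
P_K = (1−ρ)ρ^K/(1−ρ^(K+1)) = (0.4337·0.181604)/(1 − 0.102841)
= 0.078763/0.897159 = 0.087791

Final: 0.087791


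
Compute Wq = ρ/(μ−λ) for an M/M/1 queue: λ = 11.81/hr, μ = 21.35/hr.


ρ = 11.81/21.35 = 0.5532
Wq = ρ/(μ−λ) = 0.5532/(21.35 − 11.81) = 0.5532/9.54 = 0.05798 hr

Final: 0.05798 hr


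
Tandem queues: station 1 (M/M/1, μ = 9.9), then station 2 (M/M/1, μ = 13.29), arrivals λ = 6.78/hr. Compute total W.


Each node sees arrival rate λ = 6.78/hr (tandem ⇒ throughput preserved).
W₁ = 1/(μ₁−λ) = 1/(9.9−6.78) = 0.32051 hr
W₂ = 1/(μ₂−λ) = 1/(13.29−6.78) = 0.15361 hr
W_total = W₁ + W₂ = 0.32051 + 0.15361 = 0.47412 hr

Final: 0.47412 hr


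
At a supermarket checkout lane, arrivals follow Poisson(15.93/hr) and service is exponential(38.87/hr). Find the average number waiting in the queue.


ρ = 15.93/38.87 = 0.4098
Lq = ρ²/(1−ρ) = 0.1680/0.5902 = 0.2846

Final: 0.2846


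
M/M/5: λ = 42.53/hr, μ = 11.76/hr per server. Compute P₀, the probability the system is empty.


a = λ/μ = 42.53/11.76 = 3.6165; ρ = a/c = 0.7233
Σ_{k=0}^{4} a^k/k! (terms k=0..4) = 1.00000 + 3.61650 + 6.53952 + 7.88339 + 7.12756 = 26.16697
Tail: a^5/(5!(1−ρ)) = 618.64329/(120·0.2767) = 18.63154
P₀ = 1/(26.16697 + 18.63154) = 1/44.79851 = 0.022322

Final: 0.022322


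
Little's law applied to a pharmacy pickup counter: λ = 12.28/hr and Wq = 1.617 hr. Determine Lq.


Lq = λWq = 12.28·1.617 = 19.8568

Final: 19.8568


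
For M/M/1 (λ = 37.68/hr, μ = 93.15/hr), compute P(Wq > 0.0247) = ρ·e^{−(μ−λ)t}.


ρ = 37.68/93.15 = 0.4045
P(Wq > t) = ρ·e^{−(μ−λ)t} = 0.4045·e^{−1.3701}
= 0.4045·0.254079 = 0.102777

Final: 0.102777


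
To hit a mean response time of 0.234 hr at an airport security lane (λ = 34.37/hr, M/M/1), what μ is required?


W = 1/(μ−λ) ⇒ μ − λ = 1/W = 1/0.234 = 4.2735
μ = λ + 1/W = 34.37 + 4.2735 = 38.6435 per hr

Final: 38.6435 /hr


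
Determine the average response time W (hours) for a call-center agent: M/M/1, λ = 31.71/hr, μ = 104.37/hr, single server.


W = 1/(μ−λ) = 1/(104.37 − 31.71) = 1/72.66 = 0.01376 hr

Final: 0.01376 hr


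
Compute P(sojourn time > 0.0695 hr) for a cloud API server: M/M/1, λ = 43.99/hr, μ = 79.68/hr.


W ~ Exponential(μ−λ) for M/M/1.
μ − λ = 79.68 − 43.99 = 35.6900
P(W > t) = e^{−(μ−λ)t} = e^{−2.4805} = 0.083705

Final: 0.083705


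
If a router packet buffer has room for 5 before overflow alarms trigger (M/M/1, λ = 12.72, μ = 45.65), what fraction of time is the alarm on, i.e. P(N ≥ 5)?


ρ = 12.72/45.65 = 0.2786
P(N ≥ n) = ρ^n = 0.2786^5 = 0.001680

Final: 0.001680


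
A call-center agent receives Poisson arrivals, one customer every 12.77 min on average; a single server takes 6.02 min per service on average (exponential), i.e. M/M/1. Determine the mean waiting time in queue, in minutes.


λ = 60/12.77 = 4.6985 /hr
μ = 60/6.02 = 9.9668 /hr
ρ = λ/μ = 4.6985/9.9668 = 0.4714
Wq = ρ/(μ−λ) = 0.4714/(9.9668−4.6985) = 0.08948 hr
In minutes: 0.08948·60 = 5.369 min

Final: 5.369 min


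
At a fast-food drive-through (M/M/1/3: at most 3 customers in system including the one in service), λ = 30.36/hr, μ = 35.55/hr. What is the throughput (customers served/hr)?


ρ = 0.8540; P_K = (1−ρ)ρ^3/(1−ρ^4) = 0.194266
λ_eff = λ(1 − P_K) = 30.36·(1 − 0.194266) = 30.36·0.805734 = 24.4621 /hr

Final: 24.4621 /hr


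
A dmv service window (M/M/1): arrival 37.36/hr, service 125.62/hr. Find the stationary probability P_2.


ρ = 37.36/125.62 = 0.2974
P_n = (1−ρ)·ρ^n = (1 − 0.2974)·0.2974^2 = 0.7026·0.088450 = 0.062144

Final: 0.062144


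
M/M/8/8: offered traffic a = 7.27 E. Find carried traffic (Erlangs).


B(8,7.27) = 0.194326 (Erlang-B)
Carried load = a(1 − B) = 7.27·(1 − 0.194326) = 7.27·0.805674 = 5.8573 E

Final: 5.8573 Erlangs


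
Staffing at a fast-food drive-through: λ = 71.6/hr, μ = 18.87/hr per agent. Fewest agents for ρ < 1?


Stability requires cμ > λ ⇔ c > λ/μ.
λ/μ = 71.6/18.87 = 3.7944
Minimum integer c = ⌊3.7944⌋ + 1 = 4
Check: 4·18.87 = 75.48 > 71.6, while 3·18.87 = 56.61 ≤ 71.6

Final: 4 servers


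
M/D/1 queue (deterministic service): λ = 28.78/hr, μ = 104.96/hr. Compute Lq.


ρ = 28.78/104.96 = 0.2742
M/D/1: Lq = ρ²/(2(1−ρ)) = 0.07519/(2·0.7258) = 0.05179

Final: 0.05179


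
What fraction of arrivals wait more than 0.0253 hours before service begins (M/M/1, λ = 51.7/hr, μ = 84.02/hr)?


ρ = 51.7/84.02 = 0.6153
P(Wq > t) = ρ·e^{−(μ−λ)t} = 0.6153·e^{−0.8177}
= 0.6153·0.441448 = 0.271636

Final: 0.271636


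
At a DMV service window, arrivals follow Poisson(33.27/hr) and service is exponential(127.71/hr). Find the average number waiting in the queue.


ρ = 33.27/127.71 = 0.2605
Lq = ρ²/(1−ρ) = 0.06787/0.7395 = 0.09178

Final: 0.09178


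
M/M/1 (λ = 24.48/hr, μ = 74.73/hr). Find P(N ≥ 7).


ρ = 24.48/74.73 = 0.3276
P(N ≥ n) = ρ^n = 0.3276^7 = 0.0004048

Final: 0.0004048


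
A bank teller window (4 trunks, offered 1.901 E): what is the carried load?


B(4,1.901) = 0.085063 (Erlang-B)
Carried load = a(1 − B) = 1.901·(1 − 0.085063) = 1.901·0.914937 = 1.7393 E

Final: 1.7393 Erlangs


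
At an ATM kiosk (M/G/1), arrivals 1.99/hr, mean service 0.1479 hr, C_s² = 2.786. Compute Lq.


ρ = λ·E[S] = 1.99·0.1479 = 0.2943
Lq = ρ²(1+C_s²)/(2(1−ρ)) = 0.08662·(1+2.786)/(2·0.7057)
= 0.08662·3.7860/1.4114 = 0.23237

Final: 0.23237


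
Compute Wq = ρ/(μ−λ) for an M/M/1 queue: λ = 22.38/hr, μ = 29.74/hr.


ρ = 22.38/29.74 = 0.7525
Wq = ρ/(μ−λ) = 0.7525/(29.74 − 22.38) = 0.7525/7.36 = 0.1022 hr

Final: 0.1022 hr


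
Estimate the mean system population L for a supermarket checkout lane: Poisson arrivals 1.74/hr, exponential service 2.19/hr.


ρ = λ/μ = 1.74/2.19 = 0.7945
L = ρ/(1−ρ) = 0.7945/(1 − 0.7945) = 0.7945/0.2055 = 3.8667

Final: 3.8667


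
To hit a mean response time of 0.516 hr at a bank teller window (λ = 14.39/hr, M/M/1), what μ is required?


W = 1/(μ−λ) ⇒ μ − λ = 1/W = 1/0.516 = 1.9380
μ = λ + 1/W = 14.39 + 1.9380 = 16.3280 per hr

Final: 16.3280 /hr


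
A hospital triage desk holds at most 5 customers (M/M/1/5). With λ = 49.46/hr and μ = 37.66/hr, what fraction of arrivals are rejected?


ρ = λ/μ = 49.46/37.66 = 1.3133
P_K = (1−ρ)ρ^K/(1−ρ^(K+1)) = (-0.3133·3.907230)/(1 − 5.131482)
= -1.224252/-4.131482 = 0.296323

Final: 0.296323


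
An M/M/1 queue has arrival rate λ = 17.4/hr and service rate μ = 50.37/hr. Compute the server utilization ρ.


ρ = λ/μ = 17.4/50.37 = 0.3454

Final: 0.3454


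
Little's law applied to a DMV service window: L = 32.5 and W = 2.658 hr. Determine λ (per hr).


λ = L/W = 32.5/2.658 = 12.2272 /hr

Final: 12.2272 /hr


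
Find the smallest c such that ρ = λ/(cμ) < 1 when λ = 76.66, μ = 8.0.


Stability requires cμ > λ ⇔ c > λ/μ.
λ/μ = 76.66/8.0 = 9.5825
Minimum integer c = ⌊9.5825⌋ + 1 = 10
Check: 10·8.0 = 80.00 > 76.66, while 9·8.0 = 72.00 ≤ 76.66

Final: 10 servers


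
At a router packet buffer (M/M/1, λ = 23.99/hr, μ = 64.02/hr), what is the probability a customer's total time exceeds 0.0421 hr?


W ~ Exponential(μ−λ) for M/M/1.
μ − λ = 64.02 − 23.99 = 40.0300
P(W > t) = e^{−(μ−λ)t} = e^{−1.6853} = 0.185396

Final: 0.185396


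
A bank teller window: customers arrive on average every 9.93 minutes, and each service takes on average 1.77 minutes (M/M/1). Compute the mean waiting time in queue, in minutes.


λ = 60/9.93 = 6.0423 /hr
μ = 60/1.77 = 33.8983 /hr
ρ = λ/μ = 6.0423/33.8983 = 0.1782
Wq = ρ/(μ−λ) = 0.1782/(33.8983−6.0423) = 0.006399 hr
In minutes: 0.006399·60 = 0.3839 min

Final: 0.3839 min


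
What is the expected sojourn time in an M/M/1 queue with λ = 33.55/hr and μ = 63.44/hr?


W = 1/(μ−λ) = 1/(63.44 − 33.55) = 1/29.89 = 0.03346 hr

Final: 0.03346 hr


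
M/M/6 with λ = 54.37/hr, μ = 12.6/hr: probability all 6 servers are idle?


a = λ/μ = 54.37/12.6 = 4.3151; ρ = a/c = 0.7192
Σ_{k=0}^{5} a^k/k! (terms k=0..5) = 1.00000 + 4.31508 + 9.30995 + 13.39106 + 14.44588 + 12.46702 = 54.92900
Tail: a^6/(6!(1−ρ)) = 6455.54224/(720·0.2808) = 31.92802
P₀ = 1/(54.92900 + 31.92802) = 1/86.85702 = 0.011513

Final: 0.011513


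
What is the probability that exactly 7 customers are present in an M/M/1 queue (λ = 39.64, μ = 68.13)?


ρ = 39.64/68.13 = 0.5818
P_n = (1−ρ)·ρ^n = (1 − 0.5818)·0.5818^7 = 0.4182·0.022572 = 0.009439

Final: 0.009439


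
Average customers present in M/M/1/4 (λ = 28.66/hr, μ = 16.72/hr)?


ρ = 28.66/16.72 = 1.7141
L = ρ[1 − (K+1)ρ^K + Kρ^(K+1)] / [(1−ρ)(1−ρ^(K+1))]
Numerator: 1.7141·(1 − 5·8.632958 + 4·14.797882) = 29.185781
Denominator: (-0.7141)·(-13.797882) = 9.853272
L = 29.185781/9.853272 = 2.9620

Final: 2.9620


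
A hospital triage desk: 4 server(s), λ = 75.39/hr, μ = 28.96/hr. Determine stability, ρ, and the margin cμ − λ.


Total capacity cμ = 4·28.96 = 115.84/hr
ρ = λ/(cμ) = 75.39/115.84 = 0.6508
Stable ⇔ ρ < 1: YES
Spare capacity = cμ − λ = 115.84 − 75.39 = 40.45/hr

Final: ρ = 0.6508; stable; margin = 40.45/hr


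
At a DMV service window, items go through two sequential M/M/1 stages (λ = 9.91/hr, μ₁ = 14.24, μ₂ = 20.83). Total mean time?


Each node sees arrival rate λ = 9.91/hr (tandem ⇒ throughput preserved).
W₁ = 1/(μ₁−λ) = 1/(14.24−9.91) = 0.23095 hr
W₂ = 1/(μ₂−λ) = 1/(20.83−9.91) = 0.09158 hr
W_total = W₁ + W₂ = 0.23095 + 0.09158 = 0.32252 hr

Final: 0.32252 hr


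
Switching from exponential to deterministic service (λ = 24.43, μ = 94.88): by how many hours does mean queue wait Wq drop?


ρ = 24.43/94.88 = 0.2575
Wq(M/M/1) = ρ/(μ−λ) = 0.2575/70.45 = 0.003655 hr
Wq(M/D/1) = ρ/(2(μ−λ)) = 0.001827 hr
Savings = 0.003655 − 0.001827 = 0.001827 hr

Final: 0.001827 hr


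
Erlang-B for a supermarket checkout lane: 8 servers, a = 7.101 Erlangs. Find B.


B(c,a) = (a^c/c!) / Σ_{k=0}^{c} a^k/k!
a^8/8! = 160.337674
Σ terms (k=0..8): 1.00000 + 7.10100 + 25.21210 + 59.67704 + 105.94167 + 150.45836 + 178.06747 + 180.63673 + 160.33767 = 868.432034
B = 160.337674/868.432034 = 0.184629

Final: 0.184629


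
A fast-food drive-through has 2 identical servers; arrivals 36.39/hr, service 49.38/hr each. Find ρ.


ρ = λ/(cμ) = 36.39/(2·49.38) = 36.39/98.76 = 0.3685

Final: 0.3685


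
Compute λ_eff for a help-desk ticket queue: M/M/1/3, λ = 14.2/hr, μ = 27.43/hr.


ρ = 0.5177; P_K = (1−ρ)ρ^3/(1−ρ^4) = 0.072092
λ_eff = λ(1 − P_K) = 14.2·(1 − 0.072092) = 14.2·0.927908 = 13.1763 /hr

Final: 13.1763 /hr


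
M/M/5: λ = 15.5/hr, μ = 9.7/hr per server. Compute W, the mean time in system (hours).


a = 1.5979; ρ = 0.3196; P₀ = 0.201860
Lq = P₀·a^c·ρ/(c!(1−ρ)²) = 0.01210
Wq = Lq/λ = 0.01210/15.5 = 0.0007805 hr
W = Wq + 1/μ = 0.0007805 + 0.10309 = 0.10387 hr

Final: 0.10387 hr


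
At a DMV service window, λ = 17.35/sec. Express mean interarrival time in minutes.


Mean interarrival time = 1/λ = 1/17.35 second = 0.05764 second
In minutes: 0.05764 × 0.0166667 = 0.0009606 min

Final: 0.0009606 min


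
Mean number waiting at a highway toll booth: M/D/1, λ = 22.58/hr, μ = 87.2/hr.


ρ = 22.58/87.2 = 0.2589
M/D/1: Lq = ρ²/(2(1−ρ)) = 0.06705/(2·0.7411) = 0.04524

Final: 0.04524


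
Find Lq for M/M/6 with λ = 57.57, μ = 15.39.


a = λ/μ = 3.7407; ρ = a/6 = 0.6235
P₀ = 0.022306
Lq = P₀·a^c·ρ / (c!·(1−ρ)²) = 0.022306·2739.96905·0.6235/(720·0.14178)
= 0.37326

Final: 0.37326


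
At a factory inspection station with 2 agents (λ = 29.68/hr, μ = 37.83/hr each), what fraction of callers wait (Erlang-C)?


a = λ/μ = 0.7846; ρ = a/2 = 0.3923
P₀ = 0.436491 (from M/M/c formula)
C(c,a) = [a^c/(c!(1−ρ))]·P₀ = [0.61554/(2·0.6077)]·0.436491
= 0.50643·0.436491 = 0.221054

Final: 0.221054


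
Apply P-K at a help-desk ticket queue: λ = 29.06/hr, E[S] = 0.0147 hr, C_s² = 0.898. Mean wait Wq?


ρ = λ·E[S] = 29.06·0.0147 = 0.4272
E[S²] = E[S]²(1+C_s²) = 0.0147²·(1+0.898) = 0.0004101
Wq = λ·E[S²]/(2(1−ρ)) = 29.06·0.0004101/(2·0.5728) = 0.01040 hr

Final: 0.01040 hr


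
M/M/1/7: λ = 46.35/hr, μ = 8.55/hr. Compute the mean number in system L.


ρ = 46.35/8.55 = 5.4211
L = ρ[1 − (K+1)ρ^K + Kρ^(K+1)] / [(1−ρ)(1−ρ^(K+1))]
Numerator: 5.4211·(1 − 8·137589.523392 + 7·745880.047861) = 22337150.012267
Denominator: (-4.4211)·(-745879.047861) = 3297570.527387
L = 22337150.012267/3297570.527387 = 6.7738

Final: 6.7738
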